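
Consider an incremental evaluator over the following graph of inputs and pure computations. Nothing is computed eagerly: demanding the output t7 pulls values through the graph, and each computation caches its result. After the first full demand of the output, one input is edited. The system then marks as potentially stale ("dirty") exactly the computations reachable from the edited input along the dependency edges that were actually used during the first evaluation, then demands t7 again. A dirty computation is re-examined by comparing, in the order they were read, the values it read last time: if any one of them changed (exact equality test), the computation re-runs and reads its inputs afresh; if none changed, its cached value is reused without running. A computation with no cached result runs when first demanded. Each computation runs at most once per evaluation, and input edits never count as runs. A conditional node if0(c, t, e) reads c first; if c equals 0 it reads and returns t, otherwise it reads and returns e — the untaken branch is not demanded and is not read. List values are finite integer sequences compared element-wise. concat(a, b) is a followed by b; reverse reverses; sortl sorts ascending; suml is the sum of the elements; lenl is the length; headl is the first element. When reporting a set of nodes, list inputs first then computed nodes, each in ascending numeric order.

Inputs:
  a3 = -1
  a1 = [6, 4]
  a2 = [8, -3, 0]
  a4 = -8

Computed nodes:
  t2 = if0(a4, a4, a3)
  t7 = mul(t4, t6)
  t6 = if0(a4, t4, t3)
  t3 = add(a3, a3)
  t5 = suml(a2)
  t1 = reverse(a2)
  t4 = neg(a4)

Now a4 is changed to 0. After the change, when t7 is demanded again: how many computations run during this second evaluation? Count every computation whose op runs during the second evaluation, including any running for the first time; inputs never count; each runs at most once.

Run set: t4, t6, t7 (3 run).

Initial pass — values computed on the first demand:
  t3 = add(-1, -1) = -2
  t4 = neg(-8) = 8
  t6 = if0(a4=-8 -> else branch t3) = -2
  t7 = mul(8, -2) = -16

Second demand — change propagation:
  t4: re-runs because a4 -8->0; new result 0.
  t6: re-runs because a4 -8->0; new result 0.
  t7: re-runs because t4 8->0; t6 -2->0; new result 0.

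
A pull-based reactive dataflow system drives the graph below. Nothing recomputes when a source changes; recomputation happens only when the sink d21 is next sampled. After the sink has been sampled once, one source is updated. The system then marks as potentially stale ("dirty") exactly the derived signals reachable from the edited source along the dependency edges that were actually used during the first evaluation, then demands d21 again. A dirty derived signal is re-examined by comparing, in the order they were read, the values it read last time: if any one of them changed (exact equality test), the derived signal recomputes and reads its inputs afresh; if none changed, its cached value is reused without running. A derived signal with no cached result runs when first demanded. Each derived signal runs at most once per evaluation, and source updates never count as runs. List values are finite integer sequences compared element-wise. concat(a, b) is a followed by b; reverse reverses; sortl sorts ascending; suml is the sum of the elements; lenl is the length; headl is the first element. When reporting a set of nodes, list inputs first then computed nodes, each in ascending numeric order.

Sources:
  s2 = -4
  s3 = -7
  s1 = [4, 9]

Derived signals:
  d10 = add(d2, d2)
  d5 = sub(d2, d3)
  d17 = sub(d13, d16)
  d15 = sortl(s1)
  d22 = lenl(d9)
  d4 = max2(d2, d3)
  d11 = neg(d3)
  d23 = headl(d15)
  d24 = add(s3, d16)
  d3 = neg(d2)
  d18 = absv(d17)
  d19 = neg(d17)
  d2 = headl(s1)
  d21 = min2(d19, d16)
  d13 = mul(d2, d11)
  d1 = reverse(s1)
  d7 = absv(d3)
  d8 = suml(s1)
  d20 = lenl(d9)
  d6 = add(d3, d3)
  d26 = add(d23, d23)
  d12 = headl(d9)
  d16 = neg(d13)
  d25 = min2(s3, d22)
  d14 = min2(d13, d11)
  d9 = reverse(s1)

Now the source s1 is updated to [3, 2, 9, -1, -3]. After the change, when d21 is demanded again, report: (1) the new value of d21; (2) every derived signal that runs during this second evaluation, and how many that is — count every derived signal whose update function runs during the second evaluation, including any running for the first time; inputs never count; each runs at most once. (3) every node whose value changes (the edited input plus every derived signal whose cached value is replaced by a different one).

First evaluation (everything demanded from the output):
  d2 = headl([4, 9]) = 4
  d3 = neg(4) = -4
  d11 = neg(-4) = 4
  d13 = mul(4, 4) = 16
  d16 = neg(16) = -16
  d17 = sub(16, -16) = 32
  d19 = neg(32) = -32
  d21 = min2(-32, -16) = -32

Propagation after the edit:
  d2: runs — s1 [4, 9]->[3, 2, 9, -1, -3]; result 3.
  d3: runs — d2 4->3; result -3.
  d11: runs — d3 -4->-3; result 3.
  d13: runs — d2 4->3; d11 4->3; result 9.
  d16: runs — d13 16->9; result -9.
  d17: runs — d13 16->9; d16 -16->-9; result 18.
  d19: runs — d17 32->18; result -18.
  d21: runs — d19 -32->-18; d16 -16->-9; result -18.

New value of d21: -18.
Derived signals that run: d2, d3, d11, d13, d16, d17, d19, d21 — 8 in total.
Values that change: s1, d2, d3, d11, d13, d16, d17, d19, d21.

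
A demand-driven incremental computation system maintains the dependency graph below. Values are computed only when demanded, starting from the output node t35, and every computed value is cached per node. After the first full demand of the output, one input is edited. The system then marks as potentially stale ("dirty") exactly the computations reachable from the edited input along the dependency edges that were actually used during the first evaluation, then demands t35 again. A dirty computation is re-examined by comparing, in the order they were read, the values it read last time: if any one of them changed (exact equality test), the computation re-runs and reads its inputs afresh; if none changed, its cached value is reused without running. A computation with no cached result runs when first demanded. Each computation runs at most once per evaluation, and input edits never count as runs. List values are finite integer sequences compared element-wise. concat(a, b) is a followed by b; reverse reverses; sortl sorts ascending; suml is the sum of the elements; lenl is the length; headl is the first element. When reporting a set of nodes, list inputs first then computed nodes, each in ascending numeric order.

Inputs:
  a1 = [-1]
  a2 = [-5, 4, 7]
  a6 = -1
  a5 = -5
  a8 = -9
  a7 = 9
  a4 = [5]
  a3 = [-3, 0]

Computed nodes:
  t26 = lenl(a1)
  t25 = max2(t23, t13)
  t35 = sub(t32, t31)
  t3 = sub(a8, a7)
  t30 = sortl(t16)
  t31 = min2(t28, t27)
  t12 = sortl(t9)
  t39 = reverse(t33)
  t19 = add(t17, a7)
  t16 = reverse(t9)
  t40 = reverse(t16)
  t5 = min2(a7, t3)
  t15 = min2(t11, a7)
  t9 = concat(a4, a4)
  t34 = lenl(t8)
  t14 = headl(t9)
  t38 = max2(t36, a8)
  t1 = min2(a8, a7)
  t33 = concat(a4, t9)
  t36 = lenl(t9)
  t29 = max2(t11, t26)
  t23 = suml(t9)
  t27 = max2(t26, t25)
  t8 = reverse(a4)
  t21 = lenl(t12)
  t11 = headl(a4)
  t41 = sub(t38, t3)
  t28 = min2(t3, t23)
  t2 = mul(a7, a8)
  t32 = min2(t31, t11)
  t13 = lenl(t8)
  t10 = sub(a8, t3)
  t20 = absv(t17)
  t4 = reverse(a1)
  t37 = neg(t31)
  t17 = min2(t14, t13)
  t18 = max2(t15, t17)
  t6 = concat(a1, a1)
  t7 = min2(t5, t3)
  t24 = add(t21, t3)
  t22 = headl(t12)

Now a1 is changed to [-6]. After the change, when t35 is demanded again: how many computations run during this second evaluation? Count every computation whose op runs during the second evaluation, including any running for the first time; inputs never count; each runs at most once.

Computations that run: t26 — 1 in total.
Key observation: the change is absorbed at t26 — it re-runs but produces the same value, and the output's value is unchanged.

First evaluation (everything demanded from the output):
  t3 = sub(-9, 9) = -18
  t8 = reverse([5]) = [5]
  t9 = concat([5], [5]) = [5, 5]
  t11 = headl([5]) = 5
  t13 = lenl([5]) = 1
  t23 = suml([5, 5]) = 10
  t25 = max2(10, 1) = 10
  t26 = lenl([-1]) = 1
  t27 = max2(1, 10) = 10
  t28 = min2(-18, 10) = -18
  t31 = min2(-18, 10) = -18
  t32 = min2(-18, 5) = -18
  t35 = sub(-18, -18) = 0

Propagation after the edit:
  t26: runs — a1 [-1]->[-6]; result 1 (same value as before).
  t27: checked — values it read are unchanged (t26 unchanged, t25 unchanged); reused cached 10 without running.
  t31: checked — values it read are unchanged (t28 unchanged, t27 unchanged); reused cached -18 without running.
  t32: checked — values it read are unchanged (t31 unchanged, t11 unchanged); reused cached -18 without running.
  t35: checked — values it read are unchanged (t32 unchanged, t31 unchanged); reused cached 0 without running.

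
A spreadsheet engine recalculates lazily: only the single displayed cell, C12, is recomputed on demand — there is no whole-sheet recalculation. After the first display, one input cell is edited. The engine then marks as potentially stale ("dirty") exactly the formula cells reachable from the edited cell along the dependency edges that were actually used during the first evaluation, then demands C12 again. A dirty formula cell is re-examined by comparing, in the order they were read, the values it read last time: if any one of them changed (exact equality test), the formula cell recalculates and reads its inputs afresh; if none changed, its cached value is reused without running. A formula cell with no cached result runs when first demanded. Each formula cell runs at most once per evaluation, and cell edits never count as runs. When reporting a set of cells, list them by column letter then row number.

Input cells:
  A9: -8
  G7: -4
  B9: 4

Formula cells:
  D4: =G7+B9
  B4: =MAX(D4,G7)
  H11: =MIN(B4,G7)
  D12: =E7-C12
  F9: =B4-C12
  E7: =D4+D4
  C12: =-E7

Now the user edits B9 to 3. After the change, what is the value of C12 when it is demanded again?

New value of C12: 2.

First evaluation (everything demanded from the output):
  D4 = -4 + 4 = 0
  E7 = 0 + 0 = 0
  C12 = -(0) = 0

Propagation after the edit:
  D4: runs — B9 4->3; result -1.
  E7: runs — D4 0->-1; D4 0->-1; result -2.
  C12: runs — E7 0->-2; result 2.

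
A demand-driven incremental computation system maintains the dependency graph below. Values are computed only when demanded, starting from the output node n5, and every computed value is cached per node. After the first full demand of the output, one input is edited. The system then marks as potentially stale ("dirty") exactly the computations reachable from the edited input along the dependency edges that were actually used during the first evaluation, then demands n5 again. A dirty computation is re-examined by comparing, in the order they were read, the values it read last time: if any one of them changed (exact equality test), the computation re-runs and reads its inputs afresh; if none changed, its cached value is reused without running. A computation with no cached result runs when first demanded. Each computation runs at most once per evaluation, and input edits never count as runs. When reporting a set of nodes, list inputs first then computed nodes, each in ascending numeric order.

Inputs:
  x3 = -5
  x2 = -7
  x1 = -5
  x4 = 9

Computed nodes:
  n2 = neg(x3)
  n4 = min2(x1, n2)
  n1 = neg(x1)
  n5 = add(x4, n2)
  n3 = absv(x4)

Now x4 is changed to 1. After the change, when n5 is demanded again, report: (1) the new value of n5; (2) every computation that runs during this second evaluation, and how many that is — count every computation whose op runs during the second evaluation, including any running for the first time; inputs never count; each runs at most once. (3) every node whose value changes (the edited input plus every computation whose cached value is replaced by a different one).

New value of n5: 6.
Computations that run: n5 — 1 in total.
Values that change: x4, n5.

First evaluation (everything demanded from the output):
  n2 = neg(-5) = 5
  n5 = add(9, 5) = 14

Propagation after the edit:
  n5: runs — x4 9->1; result 6.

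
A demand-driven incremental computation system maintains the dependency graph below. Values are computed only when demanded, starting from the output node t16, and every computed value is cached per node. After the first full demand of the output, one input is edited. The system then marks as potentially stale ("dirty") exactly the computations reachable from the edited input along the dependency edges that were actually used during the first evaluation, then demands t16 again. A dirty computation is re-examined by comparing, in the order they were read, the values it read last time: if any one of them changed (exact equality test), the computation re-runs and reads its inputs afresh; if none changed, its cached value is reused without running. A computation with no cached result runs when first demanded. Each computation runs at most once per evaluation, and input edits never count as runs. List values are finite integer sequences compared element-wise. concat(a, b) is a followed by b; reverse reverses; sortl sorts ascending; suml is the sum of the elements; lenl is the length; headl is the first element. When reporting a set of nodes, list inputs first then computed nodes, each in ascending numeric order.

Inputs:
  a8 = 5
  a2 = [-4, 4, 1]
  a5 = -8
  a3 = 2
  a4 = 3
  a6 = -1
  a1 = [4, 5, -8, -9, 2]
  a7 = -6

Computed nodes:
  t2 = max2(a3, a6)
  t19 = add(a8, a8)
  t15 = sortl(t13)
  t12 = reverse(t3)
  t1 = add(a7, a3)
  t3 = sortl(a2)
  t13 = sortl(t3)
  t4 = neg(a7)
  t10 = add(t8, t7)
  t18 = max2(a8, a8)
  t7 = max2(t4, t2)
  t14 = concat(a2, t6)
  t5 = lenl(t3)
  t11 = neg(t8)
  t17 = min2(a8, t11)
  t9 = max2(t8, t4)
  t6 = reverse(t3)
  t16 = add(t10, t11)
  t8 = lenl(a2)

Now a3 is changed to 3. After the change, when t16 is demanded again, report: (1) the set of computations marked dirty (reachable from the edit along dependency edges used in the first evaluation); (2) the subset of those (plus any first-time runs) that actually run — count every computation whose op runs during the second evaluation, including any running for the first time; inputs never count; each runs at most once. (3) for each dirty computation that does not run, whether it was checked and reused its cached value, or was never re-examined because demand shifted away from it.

Marked dirty: t2, t7, t10, t16.
Computations that run: t2, t7 — 2 in total.
Checked but reused from cache: t10, t16.
Key observation: the change is absorbed at t7 — it re-runs but produces the same value, and the output's value is unchanged.

First evaluation (everything demanded from the output):
  t2 = max2(2, -1) = 2
  t4 = neg(-6) = 6
  t7 = max2(6, 2) = 6
  t8 = lenl([-4, 4, 1]) = 3
  t10 = add(3, 6) = 9
  t11 = neg(3) = -3
  t16 = add(9, -3) = 6

Propagation after the edit:
  t2: runs — a3 2->3; result 3.
  t7: runs — t2 2->3; result 6 (same value as before).
  t10: checked — values it read are unchanged (t8 unchanged, t7 unchanged); reused cached 9 without running.
  t16: checked — values it read are unchanged (t10 unchanged, t11 unchanged); reused cached 6 without running.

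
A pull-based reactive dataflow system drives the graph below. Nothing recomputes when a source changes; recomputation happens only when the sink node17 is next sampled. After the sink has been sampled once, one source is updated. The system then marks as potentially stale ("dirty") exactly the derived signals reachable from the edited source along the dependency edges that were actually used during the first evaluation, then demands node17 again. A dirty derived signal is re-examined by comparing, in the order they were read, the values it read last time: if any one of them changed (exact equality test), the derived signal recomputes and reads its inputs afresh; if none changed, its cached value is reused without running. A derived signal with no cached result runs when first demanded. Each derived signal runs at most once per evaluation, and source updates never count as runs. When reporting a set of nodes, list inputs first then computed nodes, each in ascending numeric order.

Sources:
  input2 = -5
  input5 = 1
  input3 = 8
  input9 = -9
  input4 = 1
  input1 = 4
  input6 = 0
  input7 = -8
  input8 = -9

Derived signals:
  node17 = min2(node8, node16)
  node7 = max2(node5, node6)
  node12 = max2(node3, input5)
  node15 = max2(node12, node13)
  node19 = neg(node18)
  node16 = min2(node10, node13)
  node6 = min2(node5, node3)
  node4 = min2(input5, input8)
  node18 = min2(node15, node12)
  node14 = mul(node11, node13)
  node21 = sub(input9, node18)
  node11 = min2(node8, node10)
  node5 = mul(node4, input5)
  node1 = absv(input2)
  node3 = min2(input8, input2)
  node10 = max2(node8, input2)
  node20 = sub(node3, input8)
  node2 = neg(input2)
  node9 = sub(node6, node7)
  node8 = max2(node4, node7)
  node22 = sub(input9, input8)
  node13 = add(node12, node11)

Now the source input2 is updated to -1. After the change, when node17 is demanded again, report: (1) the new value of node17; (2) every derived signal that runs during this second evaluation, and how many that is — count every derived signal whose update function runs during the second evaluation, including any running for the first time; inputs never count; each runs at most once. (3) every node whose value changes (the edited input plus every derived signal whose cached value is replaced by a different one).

First evaluation (everything demanded from the output):
  node3 = min2(-9, -5) = -9
  node4 = min2(1, -9) = -9
  node5 = mul(-9, 1) = -9
  node6 = min2(-9, -9) = -9
  node7 = max2(-9, -9) = -9
  node8 = max2(-9, -9) = -9
  node10 = max2(-9, -5) = -5
  node11 = min2(-9, -5) = -9
  node12 = max2(-9, 1) = 1
  node13 = add(1, -9) = -8
  node16 = min2(-5, -8) = -8
  node17 = min2(-9, -8) = -9

Propagation after the edit:
  node3: runs — input2 -5->-1; result -9 (same value as before).
  node6: checked — values it read are unchanged (node5 unchanged, node3 unchanged); reused cached -9 without running.
  node7: checked — values it read are unchanged (node5 unchanged, node6 unchanged); reused cached -9 without running.
  node8: checked — values it read are unchanged (node4 unchanged, node7 unchanged); reused cached -9 without running.
  node10: runs — input2 -5->-1; result -1.
  node11: runs — node10 -5->-1; result -9 (same value as before).
  node12: checked — values it read are unchanged (node3 unchanged, input5 unchanged); reused cached 1 without running.
  node13: checked — values it read are unchanged (node12 unchanged, node11 unchanged); reused cached -8 without running.
  node16: runs — node10 -5->-1; result -8 (same value as before).
  node17: checked — values it read are unchanged (node8 unchanged, node16 unchanged); reused cached -9 without running.

Key observation: the cutoff stops propagation at node6 — its inputs' values are unchanged, so it reuses its cache.

New value of node17: -9.
Derived signals that run: node3, node10, node11, node16 — 4 in total.
Values that change: input2, node10.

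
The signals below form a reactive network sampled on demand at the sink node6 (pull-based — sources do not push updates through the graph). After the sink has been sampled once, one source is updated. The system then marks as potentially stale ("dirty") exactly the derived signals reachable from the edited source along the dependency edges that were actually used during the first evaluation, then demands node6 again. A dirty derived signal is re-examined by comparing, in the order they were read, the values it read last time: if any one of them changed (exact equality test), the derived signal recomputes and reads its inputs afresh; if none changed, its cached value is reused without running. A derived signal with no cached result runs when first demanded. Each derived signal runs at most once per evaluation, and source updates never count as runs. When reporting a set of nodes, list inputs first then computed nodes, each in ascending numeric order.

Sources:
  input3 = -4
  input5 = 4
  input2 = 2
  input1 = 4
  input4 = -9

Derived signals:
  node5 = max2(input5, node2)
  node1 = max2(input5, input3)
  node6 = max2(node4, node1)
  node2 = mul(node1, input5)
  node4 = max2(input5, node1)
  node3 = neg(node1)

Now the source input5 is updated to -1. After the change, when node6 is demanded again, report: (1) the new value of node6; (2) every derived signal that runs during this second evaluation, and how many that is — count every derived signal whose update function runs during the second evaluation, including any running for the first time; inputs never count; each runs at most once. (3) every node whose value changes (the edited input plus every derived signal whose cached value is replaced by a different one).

Initial pass — values computed on the first demand:
  node1 = max2(4, -4) = 4
  node4 = max2(4, 4) = 4
  node6 = max2(4, 4) = 4

Second demand — change propagation:
  node1: re-runs because input5 4->-1; new result -1.
  node4: re-runs because input5 4->-1; node1 4->-1; new result -1.
  node6: re-runs because node4 4->-1; node1 4->-1; new result -1.

node6 now evaluates to -1.
Run set: node1, node4, node6 (3 run).
Changed values: input5, node1, node4, node6.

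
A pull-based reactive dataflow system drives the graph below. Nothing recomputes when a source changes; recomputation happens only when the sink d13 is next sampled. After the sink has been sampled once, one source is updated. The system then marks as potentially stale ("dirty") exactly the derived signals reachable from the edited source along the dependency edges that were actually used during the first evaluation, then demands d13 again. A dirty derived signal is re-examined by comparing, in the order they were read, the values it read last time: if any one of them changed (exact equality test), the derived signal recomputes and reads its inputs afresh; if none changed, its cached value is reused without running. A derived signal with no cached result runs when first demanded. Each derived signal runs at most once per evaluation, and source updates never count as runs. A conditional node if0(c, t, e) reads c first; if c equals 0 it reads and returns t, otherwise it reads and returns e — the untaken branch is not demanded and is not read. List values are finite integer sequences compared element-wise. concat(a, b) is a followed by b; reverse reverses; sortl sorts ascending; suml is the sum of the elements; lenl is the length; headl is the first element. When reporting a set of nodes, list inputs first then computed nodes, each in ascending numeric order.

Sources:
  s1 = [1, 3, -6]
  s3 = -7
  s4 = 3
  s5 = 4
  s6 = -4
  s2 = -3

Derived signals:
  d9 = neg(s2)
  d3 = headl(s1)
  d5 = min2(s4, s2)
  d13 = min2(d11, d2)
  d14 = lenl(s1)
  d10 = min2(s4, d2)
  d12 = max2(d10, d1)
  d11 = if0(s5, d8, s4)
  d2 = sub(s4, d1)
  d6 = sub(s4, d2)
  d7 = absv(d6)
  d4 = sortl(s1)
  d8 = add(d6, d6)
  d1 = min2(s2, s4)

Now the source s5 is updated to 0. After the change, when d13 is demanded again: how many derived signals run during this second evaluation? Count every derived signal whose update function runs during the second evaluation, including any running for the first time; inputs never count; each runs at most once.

Derived signals that run: d6, d8, d11, d13 — 4 in total.
Key observation: a condition flipped, so demand reaches new nodes — d6, d8 run for the first time.

First evaluation (everything demanded from the output):
  d1 = min2(-3, 3) = -3
  d2 = sub(3, -3) = 6
  d11 = if0(s5=4 -> else branch s4) = 3
  d13 = min2(3, 6) = 3

Propagation after the edit:
  d6: demanded for the first time — runs, produces -3.
  d8: demanded for the first time — runs, produces -6.
  d11: runs — s5 4->0; result -6.
  d13: runs — d11 3->-6; result -6.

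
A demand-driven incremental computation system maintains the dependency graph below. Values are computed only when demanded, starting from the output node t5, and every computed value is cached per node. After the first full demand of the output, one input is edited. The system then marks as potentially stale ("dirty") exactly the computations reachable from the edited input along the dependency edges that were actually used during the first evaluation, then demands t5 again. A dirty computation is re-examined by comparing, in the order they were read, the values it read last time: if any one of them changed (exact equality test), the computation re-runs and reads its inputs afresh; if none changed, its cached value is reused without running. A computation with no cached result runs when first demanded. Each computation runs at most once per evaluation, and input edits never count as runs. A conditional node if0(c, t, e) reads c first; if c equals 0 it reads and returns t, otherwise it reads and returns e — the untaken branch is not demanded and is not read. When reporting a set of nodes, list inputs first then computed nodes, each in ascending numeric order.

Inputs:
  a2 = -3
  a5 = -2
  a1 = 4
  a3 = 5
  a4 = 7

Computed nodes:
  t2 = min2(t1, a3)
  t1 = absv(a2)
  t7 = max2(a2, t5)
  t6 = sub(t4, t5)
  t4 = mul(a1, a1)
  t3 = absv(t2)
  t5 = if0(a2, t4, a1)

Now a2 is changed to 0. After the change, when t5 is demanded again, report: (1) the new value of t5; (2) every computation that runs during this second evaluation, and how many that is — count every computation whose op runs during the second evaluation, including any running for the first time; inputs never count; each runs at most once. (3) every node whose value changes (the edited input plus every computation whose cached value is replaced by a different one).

First evaluation (everything demanded from the output):
  t5 = if0(a2=-3 -> else branch a1) = 4

Propagation after the edit:
  t4: demanded for the first time — runs, produces 16.
  t5: runs — a2 -3->0; result 16.

Key observation: a condition flipped, so demand reaches new nodes — t4 runs for the first time.

New value of t5: 16.
Computations that run: t4, t5 — 2 in total.
Values that change: a2, t5.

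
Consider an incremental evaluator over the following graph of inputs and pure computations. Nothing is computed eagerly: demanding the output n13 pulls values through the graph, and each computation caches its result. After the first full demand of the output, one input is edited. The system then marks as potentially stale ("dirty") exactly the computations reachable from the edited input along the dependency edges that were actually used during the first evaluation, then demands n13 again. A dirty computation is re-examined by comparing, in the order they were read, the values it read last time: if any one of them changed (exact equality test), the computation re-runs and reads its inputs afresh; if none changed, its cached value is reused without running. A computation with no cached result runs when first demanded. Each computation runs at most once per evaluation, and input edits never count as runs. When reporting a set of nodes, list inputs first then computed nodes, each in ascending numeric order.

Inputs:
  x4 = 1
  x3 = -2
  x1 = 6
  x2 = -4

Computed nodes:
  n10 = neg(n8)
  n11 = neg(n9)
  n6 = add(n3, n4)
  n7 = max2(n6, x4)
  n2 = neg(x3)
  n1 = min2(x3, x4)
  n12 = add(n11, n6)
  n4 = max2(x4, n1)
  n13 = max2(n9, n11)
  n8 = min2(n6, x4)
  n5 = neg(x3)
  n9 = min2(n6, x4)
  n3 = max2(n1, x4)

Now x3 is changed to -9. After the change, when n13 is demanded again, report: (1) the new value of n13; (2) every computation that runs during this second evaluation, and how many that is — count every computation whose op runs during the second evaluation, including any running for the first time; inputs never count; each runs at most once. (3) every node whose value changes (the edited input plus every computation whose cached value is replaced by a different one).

Initial pass — values computed on the first demand:
  n1 = min2(-2, 1) = -2
  n3 = max2(-2, 1) = 1
  n4 = max2(1, -2) = 1
  n6 = add(1, 1) = 2
  n9 = min2(2, 1) = 1
  n11 = neg(1) = -1
  n13 = max2(1, -1) = 1

Second demand — change propagation:
  n1: re-runs because x3 -2->-9; new result -9.
  n3: re-runs because n1 -2->-9; new result 1 (unchanged).
  n4: re-runs because n1 -2->-9; new result 1 (unchanged).
  n6: re-examined; everything it read last time is the same (n3 unchanged, n4 unchanged) — cache 2 kept, no run.
  n9: re-examined; everything it read last time is the same (n6 unchanged, x4 unchanged) — cache 1 kept, no run.
  n11: re-examined; everything it read last time is the same (n9 unchanged) — cache -1 kept, no run.
  n13: re-examined; everything it read last time is the same (n9 unchanged, n11 unchanged) — cache 1 kept, no run.

The important point: at n6 every value read last time is unchanged, so the dirty flag clears without a run.

n13 now evaluates to 1.
Run set: n1, n3, n4 (3 run).
Changed values: x3, n1.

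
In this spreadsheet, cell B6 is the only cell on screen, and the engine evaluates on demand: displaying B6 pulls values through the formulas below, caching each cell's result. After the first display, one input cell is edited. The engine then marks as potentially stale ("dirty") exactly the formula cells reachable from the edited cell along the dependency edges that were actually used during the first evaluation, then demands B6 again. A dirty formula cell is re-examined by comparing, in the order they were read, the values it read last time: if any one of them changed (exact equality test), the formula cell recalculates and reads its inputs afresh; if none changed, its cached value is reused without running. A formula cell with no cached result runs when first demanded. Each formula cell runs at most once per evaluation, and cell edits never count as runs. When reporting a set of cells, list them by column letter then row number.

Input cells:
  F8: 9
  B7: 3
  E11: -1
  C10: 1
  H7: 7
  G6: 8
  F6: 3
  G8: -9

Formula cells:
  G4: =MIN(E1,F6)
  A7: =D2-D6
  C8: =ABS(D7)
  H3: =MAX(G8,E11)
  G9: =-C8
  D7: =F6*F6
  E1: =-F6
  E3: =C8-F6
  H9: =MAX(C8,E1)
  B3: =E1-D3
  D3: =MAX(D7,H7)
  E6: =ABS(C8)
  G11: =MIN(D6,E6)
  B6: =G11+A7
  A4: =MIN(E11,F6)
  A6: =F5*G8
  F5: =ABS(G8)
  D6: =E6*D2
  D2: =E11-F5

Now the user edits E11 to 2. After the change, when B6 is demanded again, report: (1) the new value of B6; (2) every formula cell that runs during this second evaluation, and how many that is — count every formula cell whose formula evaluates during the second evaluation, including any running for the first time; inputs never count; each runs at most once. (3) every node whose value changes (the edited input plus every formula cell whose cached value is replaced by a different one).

Initial pass — values computed on the first demand:
  D7 = 3 * 3 = 9
  C8 = ABS(9) = 9
  E6 = ABS(9) = 9
  F5 = ABS(-9) = 9
  D2 = -1 - 9 = -10
  D6 = 9 * -10 = -90
  A7 = -10 - -90 = 80
  G11 = MIN(-90, 9) = -90
  B6 = -90 + 80 = -10

Second demand — change propagation:
  D2: re-runs because E11 -1->2; new result -7.
  D6: re-runs because D2 -10->-7; new result -63.
  A7: re-runs because D2 -10->-7; D6 -90->-63; new result 56.
  G11: re-runs because D6 -90->-63; new result -63.
  B6: re-runs because G11 -90->-63; A7 80->56; new result -7.

B6 now evaluates to -7.
Run set: A7, B6, D2, D6, G11 (5 run).
Changed values: A7, B6, D2, D6, E11, G11.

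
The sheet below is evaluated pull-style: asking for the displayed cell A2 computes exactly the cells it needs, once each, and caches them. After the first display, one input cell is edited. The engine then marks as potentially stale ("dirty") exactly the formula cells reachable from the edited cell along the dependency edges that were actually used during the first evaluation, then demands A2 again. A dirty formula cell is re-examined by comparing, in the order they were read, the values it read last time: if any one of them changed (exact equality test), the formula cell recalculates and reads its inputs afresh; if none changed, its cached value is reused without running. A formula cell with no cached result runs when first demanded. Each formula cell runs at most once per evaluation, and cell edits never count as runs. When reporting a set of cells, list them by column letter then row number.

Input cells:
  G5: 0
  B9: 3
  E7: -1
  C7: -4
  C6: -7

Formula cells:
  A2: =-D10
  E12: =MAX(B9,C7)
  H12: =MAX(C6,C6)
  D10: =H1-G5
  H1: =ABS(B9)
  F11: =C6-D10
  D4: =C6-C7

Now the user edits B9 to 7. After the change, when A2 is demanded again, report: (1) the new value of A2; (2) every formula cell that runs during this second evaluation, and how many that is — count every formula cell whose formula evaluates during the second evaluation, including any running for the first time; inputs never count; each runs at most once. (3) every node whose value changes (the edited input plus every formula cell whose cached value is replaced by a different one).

First demand of the output computes:
  H1 = ABS(3) = 3
  D10 = 3 - 0 = 3
  A2 = -(3) = -3

After the edit, cleaning proceeds:
  H1: a read changed (B9 3->7) — executes, giving 7.
  D10: a read changed (H1 3->7) — executes, giving 7.
  A2: a read changed (D10 3->7) — executes, giving -7.

Demanding A2 again yields -7.
3 formula cells run: A2, D10, H1.
The nodes whose values change: A2, B9, D10, H1.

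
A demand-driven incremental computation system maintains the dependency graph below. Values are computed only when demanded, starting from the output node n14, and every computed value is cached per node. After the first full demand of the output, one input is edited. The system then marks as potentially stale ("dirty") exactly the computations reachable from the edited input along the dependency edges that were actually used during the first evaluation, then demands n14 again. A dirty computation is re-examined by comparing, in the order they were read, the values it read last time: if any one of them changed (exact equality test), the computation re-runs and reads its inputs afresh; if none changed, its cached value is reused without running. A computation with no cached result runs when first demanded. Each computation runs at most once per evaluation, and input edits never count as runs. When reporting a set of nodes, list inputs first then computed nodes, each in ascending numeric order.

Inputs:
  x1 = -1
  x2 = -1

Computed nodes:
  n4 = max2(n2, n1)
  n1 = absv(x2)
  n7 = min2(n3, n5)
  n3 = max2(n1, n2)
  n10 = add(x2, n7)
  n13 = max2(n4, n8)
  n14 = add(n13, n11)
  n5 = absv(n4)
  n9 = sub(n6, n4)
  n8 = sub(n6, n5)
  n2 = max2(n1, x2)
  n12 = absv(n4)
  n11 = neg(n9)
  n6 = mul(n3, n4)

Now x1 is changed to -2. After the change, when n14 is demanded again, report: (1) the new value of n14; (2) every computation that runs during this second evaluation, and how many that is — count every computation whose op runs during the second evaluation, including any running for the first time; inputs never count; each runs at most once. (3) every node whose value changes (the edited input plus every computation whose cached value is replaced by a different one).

First evaluation (everything demanded from the output):
  n1 = absv(-1) = 1
  n2 = max2(1, -1) = 1
  n3 = max2(1, 1) = 1
  n4 = max2(1, 1) = 1
  n5 = absv(1) = 1
  n6 = mul(1, 1) = 1
  n8 = sub(1, 1) = 0
  n9 = sub(1, 1) = 0
  n11 = neg(0) = 0
  n13 = max2(1, 0) = 1
  n14 = add(1, 0) = 1

Propagation after the edit:
  x1 feeds no computation that the output demands — nothing is marked dirty and nothing runs.

Key observation: x1 is never demanded by the output, so the edit triggers no recomputation at all.

New value of n14: 1.
Computations that run: none — 0 in total.
Values that change: x1.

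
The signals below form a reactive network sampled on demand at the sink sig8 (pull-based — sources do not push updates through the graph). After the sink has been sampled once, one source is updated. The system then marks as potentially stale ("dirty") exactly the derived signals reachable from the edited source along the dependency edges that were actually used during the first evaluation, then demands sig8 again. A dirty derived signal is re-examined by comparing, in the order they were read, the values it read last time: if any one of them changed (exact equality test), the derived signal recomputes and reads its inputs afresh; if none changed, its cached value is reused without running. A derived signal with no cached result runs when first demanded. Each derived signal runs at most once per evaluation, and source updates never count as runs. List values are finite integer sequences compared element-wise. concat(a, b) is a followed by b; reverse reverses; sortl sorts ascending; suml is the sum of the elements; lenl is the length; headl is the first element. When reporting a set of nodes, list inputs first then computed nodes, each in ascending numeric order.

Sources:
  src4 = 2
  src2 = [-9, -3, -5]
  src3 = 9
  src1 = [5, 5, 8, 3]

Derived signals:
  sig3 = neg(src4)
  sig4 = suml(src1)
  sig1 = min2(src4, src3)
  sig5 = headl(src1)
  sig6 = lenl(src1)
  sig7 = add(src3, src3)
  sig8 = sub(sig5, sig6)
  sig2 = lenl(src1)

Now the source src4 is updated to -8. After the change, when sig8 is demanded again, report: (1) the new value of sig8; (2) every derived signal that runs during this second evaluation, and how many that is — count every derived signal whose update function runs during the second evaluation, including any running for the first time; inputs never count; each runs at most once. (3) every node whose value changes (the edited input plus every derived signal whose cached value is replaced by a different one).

Initial pass — values computed on the first demand:
  sig5 = headl([5, 5, 8, 3]) = 5
  sig6 = lenl([5, 5, 8, 3]) = 4
  sig8 = sub(5, 4) = 1

Second demand — change propagation:
  no demanded computation ever read src4, so the edit dirties nothing and nothing runs.

The important point: nothing the output needs ever reads src4, so the edit is invisible to it.

sig8 now evaluates to 1.
Run set: none (0 run).
Changed values: src4.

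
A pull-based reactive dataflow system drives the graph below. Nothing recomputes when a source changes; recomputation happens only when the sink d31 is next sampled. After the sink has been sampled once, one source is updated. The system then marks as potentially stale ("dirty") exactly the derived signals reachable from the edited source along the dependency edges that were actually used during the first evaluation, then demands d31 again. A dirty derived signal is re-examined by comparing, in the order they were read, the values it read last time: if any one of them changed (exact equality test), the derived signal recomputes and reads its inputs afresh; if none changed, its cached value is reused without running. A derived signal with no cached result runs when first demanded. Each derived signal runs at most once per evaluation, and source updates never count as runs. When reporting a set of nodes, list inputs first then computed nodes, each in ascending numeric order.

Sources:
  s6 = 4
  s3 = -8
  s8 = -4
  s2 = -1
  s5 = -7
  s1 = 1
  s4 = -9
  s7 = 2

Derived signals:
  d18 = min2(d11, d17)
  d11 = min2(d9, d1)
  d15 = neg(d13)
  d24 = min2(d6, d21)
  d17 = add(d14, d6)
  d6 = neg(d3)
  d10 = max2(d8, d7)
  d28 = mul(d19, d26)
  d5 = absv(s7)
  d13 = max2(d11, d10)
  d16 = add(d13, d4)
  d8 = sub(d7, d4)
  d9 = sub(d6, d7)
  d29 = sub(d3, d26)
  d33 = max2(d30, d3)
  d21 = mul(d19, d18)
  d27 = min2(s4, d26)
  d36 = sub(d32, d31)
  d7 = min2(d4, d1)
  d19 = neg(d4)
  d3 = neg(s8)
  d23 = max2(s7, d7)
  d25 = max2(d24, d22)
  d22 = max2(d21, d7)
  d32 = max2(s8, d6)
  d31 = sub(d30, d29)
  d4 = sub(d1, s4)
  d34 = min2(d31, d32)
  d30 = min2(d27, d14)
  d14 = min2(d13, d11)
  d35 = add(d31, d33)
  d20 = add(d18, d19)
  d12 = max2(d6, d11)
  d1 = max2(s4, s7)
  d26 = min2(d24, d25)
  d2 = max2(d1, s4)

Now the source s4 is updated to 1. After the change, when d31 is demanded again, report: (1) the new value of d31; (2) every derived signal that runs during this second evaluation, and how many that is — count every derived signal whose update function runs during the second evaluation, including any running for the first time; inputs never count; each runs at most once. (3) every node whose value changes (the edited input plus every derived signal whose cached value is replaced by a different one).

New value of d31: -13.
Derived signals that run: d1, d4, d7, d8, d9, d10, d11, d13, d14, d17, d18, d19, d21, d22, d24, d25, d26, d27, d30, d31 — 20 in total.
Values that change: s4, d4, d7, d8, d9, d10, d11, d13, d14, d17, d18, d19, d21, d22, d25, d27, d30, d31.
Key observation: the cutoff stops propagation at d29 — its inputs' values are unchanged, so it reuses its cache.

First evaluation (everything demanded from the output):
  d1 = max2(-9, 2) = 2
  d3 = neg(-4) = 4
  d4 = sub(2, -9) = 11
  d6 = neg(4) = -4
  d7 = min2(11, 2) = 2
  d8 = sub(2, 11) = -9
  d9 = sub(-4, 2) = -6
  d10 = max2(-9, 2) = 2
  d11 = min2(-6, 2) = -6
  d13 = max2(-6, 2) = 2
  d14 = min2(2, -6) = -6
  d17 = add(-6, -4) = -10
  d18 = min2(-6, -10) = -10
  d19 = neg(11) = -11
  d21 = mul(-11, -10) = 110
  d22 = max2(110, 2) = 110
  d24 = min2(-4, 110) = -4
  d25 = max2(-4, 110) = 110
  d26 = min2(-4, 110) = -4
  d27 = min2(-9, -4) = -9
  d29 = sub(4, -4) = 8
  d30 = min2(-9, -6) = -9
  d31 = sub(-9, 8) = -17

Propagation after the edit:
  d1: runs — s4 -9->1; result 2 (same value as before).
  d4: runs — s4 -9->1; result 1.
  d7: runs — d4 11->1; result 1.
  d8: runs — d7 2->1; d4 11->1; result 0.
  d9: runs — d7 2->1; result -5.
  d10: runs — d8 -9->0; d7 2->1; result 1.
  d11: runs — d9 -6->-5; result -5.
  d13: runs — d11 -6->-5; d10 2->1; result 1.
  d14: runs — d13 2->1; d11 -6->-5; result -5.
  d17: runs — d14 -6->-5; result -9.
  d18: runs — d11 -6->-5; d17 -10->-9; result -9.
  d19: runs — d4 11->1; result -1.
  d21: runs — d19 -11->-1; d18 -10->-9; result 9.
  d22: runs — d21 110->9; d7 2->1; result 9.
  d24: runs — d21 110->9; result -4 (same value as before).
  d25: runs — d22 110->9; result 9.
  d26: runs — d25 110->9; result -4 (same value as before).
  d27: runs — s4 -9->1; result -4.
  d29: checked — values it read are unchanged (d3 unchanged, d26 unchanged); reused cached 8 without running.
  d30: runs — d27 -9->-4; d14 -6->-5; result -5.
  d31: runs — d30 -9->-5; result -13.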